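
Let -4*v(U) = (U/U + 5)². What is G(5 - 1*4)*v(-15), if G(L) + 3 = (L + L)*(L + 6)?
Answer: -99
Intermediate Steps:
G(L) = -3 + 2*L*(6 + L) (G(L) = -3 + (L + L)*(L + 6) = -3 + (2*L)*(6 + L) = -3 + 2*L*(6 + L))
v(U) = -9 (v(U) = -(U/U + 5)²/4 = -(1 + 5)²/4 = -¼*6² = -¼*36 = -9)
G(5 - 1*4)*v(-15) = (-3 + 2*(5 - 1*4)² + 12*(5 - 1*4))*(-9) = (-3 + 2*(5 - 4)² + 12*(5 - 4))*(-9) = (-3 + 2*1² + 12*1)*(-9) = (-3 + 2*1 + 12)*(-9) = (-3 + 2 + 12)*(-9) = 11*(-9) = -99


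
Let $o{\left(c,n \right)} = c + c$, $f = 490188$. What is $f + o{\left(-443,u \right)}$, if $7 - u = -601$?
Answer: $489302$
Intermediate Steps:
$u = 608$ ($u = 7 - -601 = 7 + 601 = 608$)
$o{\left(c,n \right)} = 2 c$
$f + o{\left(-443,u \right)} = 490188 + 2 \left(-443\right) = 490188 - 886 = 489302$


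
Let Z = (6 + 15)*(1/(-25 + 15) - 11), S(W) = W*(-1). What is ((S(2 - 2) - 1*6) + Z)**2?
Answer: 5716881/100 ≈ 57169.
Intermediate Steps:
S(W) = -W
Z = -2331/10 (Z = 21*(1/(-10) - 11) = 21*(-1/10 - 11) = 21*(-111/10) = -2331/10 ≈ -233.10)
((S(2 - 2) - 1*6) + Z)**2 = ((-(2 - 2) - 1*6) - 2331/10)**2 = ((-1*0 - 6) - 2331/10)**2 = ((0 - 6) - 2331/10)**2 = (-6 - 2331/10)**2 = (-2391/10)**2 = 5716881/100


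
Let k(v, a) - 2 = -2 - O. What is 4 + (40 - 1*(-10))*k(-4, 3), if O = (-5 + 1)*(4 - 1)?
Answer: 604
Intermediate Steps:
O = -12 (O = -4*3 = -12)
k(v, a) = 12 (k(v, a) = 2 + (-2 - 1*(-12)) = 2 + (-2 + 12) = 2 + 10 = 12)
4 + (40 - 1*(-10))*k(-4, 3) = 4 + (40 - 1*(-10))*12 = 4 + (40 + 10)*12 = 4 + 50*12 = 4 + 600 = 604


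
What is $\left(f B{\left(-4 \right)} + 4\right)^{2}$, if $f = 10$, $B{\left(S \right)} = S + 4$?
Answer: $16$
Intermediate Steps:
$B{\left(S \right)} = 4 + S$
$\left(f B{\left(-4 \right)} + 4\right)^{2} = \left(10 \left(4 - 4\right) + 4\right)^{2} = \left(10 \cdot 0 + 4\right)^{2} = \left(0 + 4\right)^{2} = 4^{2} = 16$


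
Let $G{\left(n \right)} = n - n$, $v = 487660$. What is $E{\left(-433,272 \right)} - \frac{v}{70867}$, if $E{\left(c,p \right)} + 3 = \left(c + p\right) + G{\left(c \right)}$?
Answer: $- \frac{12109848}{70867} \approx -170.88$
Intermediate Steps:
$G{\left(n \right)} = 0$
$E{\left(c,p \right)} = -3 + c + p$ ($E{\left(c,p \right)} = -3 + \left(\left(c + p\right) + 0\right) = -3 + \left(c + p\right) = -3 + c + p$)
$E{\left(-433,272 \right)} - \frac{v}{70867} = \left(-3 - 433 + 272\right) - \frac{487660}{70867} = -164 - 487660 \cdot \frac{1}{70867} = -164 - \frac{487660}{70867} = - \frac{12109848}{70867}$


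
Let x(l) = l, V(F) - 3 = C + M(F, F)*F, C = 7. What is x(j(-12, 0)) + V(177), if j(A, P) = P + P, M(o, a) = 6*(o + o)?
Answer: 375958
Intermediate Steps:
M(o, a) = 12*o (M(o, a) = 6*(2*o) = 12*o)
j(A, P) = 2*P
V(F) = 10 + 12*F**2 (V(F) = 3 + (7 + (12*F)*F) = 3 + (7 + 12*F**2) = 10 + 12*F**2)
x(j(-12, 0)) + V(177) = 2*0 + (10 + 12*177**2) = 0 + (10 + 12*31329) = 0 + (10 + 375948) = 0 + 375958 = 375958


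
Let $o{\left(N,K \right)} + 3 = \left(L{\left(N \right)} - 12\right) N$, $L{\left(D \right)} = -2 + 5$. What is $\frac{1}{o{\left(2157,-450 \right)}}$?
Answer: $- \frac{1}{19416} \approx -5.1504 \cdot 10^{-5}$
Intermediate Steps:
$L{\left(D \right)} = 3$
$o{\left(N,K \right)} = -3 - 9 N$ ($o{\left(N,K \right)} = -3 + \left(3 - 12\right) N = -3 - 9 N$)
$\frac{1}{o{\left(2157,-450 \right)}} = \frac{1}{-3 - 19413} = \frac{1}{-19416} = - \frac{1}{19416}$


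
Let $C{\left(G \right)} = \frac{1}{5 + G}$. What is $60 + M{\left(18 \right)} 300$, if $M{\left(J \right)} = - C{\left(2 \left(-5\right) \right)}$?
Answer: $120$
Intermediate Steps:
$M{\left(J \right)} = \frac{1}{5}$ ($M{\left(J \right)} = - \frac{1}{5 + 2 \left(-5\right)} = - \frac{1}{5 - 10} = - \frac{1}{-5} = \left(-1\right) \left(- \frac{1}{5}\right) = \frac{1}{5}$)
$60 + M{\left(18 \right)} 300 = 60 + \frac{1}{5} \cdot 300 = 60 + 60 = 120$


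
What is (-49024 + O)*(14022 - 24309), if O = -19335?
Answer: 703209033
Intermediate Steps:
(-49024 + O)*(14022 - 24309) = (-49024 - 19335)*(14022 - 24309) = -68359*(-10287) = 703209033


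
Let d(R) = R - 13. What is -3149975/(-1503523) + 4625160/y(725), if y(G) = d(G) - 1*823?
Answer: -2317894930485/55630351 ≈ -41666.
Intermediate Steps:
d(R) = -13 + R
y(G) = -836 + G (y(G) = (-13 + G) - 1*823 = (-13 + G) - 823 = -836 + G)
-3149975/(-1503523) + 4625160/y(725) = -3149975/(-1503523) + 4625160/(-836 + 725) = -3149975*(-1/1503523) + 4625160/(-111) = 3149975/1503523 + 4625160*(-1/111) = 3149975/1503523 - 1541720/37 = -2317894930485/55630351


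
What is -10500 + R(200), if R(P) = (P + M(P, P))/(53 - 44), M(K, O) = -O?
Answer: -10500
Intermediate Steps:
R(P) = 0 (R(P) = (P - P)/(53 - 44) = 0/9 = 0*(⅑) = 0)
-10500 + R(200) = -10500 + 0 = -10500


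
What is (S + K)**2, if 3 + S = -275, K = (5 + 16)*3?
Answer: 46225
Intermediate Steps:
K = 63 (K = 21*3 = 63)
S = -278 (S = -3 - 275 = -278)
(S + K)**2 = (-278 + 63)**2 = (-215)**2 = 46225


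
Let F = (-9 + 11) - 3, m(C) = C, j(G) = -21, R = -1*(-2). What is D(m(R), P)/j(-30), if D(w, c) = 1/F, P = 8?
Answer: 1/21 ≈ 0.047619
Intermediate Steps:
R = 2
F = -1 (F = 2 - 3 = -1)
D(w, c) = -1 (D(w, c) = 1/(-1) = -1)
D(m(R), P)/j(-30) = -1/(-21) = -1*(-1/21) = 1/21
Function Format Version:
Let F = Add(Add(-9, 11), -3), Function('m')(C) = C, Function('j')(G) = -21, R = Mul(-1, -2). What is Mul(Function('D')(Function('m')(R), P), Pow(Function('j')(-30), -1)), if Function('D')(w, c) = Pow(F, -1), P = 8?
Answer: Rational(1, 21) ≈ 0.047619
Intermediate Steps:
R = 2
F = -1 (F = Add(2, -3) = -1)
Function('D')(w, c) = -1 (Function('D')(w, c) = Pow(-1, -1) = -1)
Mul(Function('D')(Function('m')(R), P), Pow(Function('j')(-30), -1)) = Mul(-1, Pow(-21, -1)) = Mul(-1, Rational(-1, 21)) = Rational(1, 21)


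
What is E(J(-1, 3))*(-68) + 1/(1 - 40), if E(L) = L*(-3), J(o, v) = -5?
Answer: -39781/39 ≈ -1020.0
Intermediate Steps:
E(L) = -3*L
E(J(-1, 3))*(-68) + 1/(1 - 40) = -3*(-5)*(-68) + 1/(1 - 40) = 15*(-68) + 1/(-39) = -1020 - 1/39 = -39781/39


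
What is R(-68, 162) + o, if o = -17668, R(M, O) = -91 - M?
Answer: -17691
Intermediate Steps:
R(-68, 162) + o = (-91 - 1*(-68)) - 17668 = (-91 + 68) - 17668 = -23 - 17668 = -17691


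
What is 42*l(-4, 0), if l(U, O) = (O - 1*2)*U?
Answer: 336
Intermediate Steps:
l(U, O) = U*(-2 + O) (l(U, O) = (O - 2)*U = (-2 + O)*U = U*(-2 + O))
42*l(-4, 0) = 42*(-4*(-2 + 0)) = 42*(-4*(-2)) = 42*8 = 336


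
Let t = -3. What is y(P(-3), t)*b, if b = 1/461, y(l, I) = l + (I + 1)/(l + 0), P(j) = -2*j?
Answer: 17/1383 ≈ 0.012292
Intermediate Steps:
y(l, I) = l + (1 + I)/l
b = 1/461 ≈ 0.0021692
y(P(-3), t)*b = ((1 - 3 + (-2*(-3))²)/((-2*(-3))))*(1/461) = ((1 - 3 + 6²)/6)*(1/461) = ((1 - 3 + 36)/6)*(1/461) = ((⅙)*34)*(1/461) = (17/3)*(1/461) = 17/1383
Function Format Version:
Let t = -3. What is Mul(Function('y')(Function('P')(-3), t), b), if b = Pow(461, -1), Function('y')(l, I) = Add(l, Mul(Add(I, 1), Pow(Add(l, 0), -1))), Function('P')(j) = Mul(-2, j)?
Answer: Rational(17, 1383) ≈ 0.012292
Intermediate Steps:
Function('y')(l, I) = Add(l, Mul(Pow(l, -1), Add(1, I))) (Function('y')(l, I) = Add(l, Mul(Add(1, I), Pow(l, -1))) = Add(l, Mul(Pow(l, -1), Add(1, I))))
b = Rational(1, 461) ≈ 0.0021692
Mul(Function('y')(Function('P')(-3), t), b) = Mul(Mul(Pow(Mul(-2, -3), -1), Add(1, -3, Pow(Mul(-2, -3), 2))), Rational(1, 461)) = Mul(Mul(Pow(6, -1), Add(1, -3, Pow(6, 2))), Rational(1, 461)) = Mul(Mul(Rational(1, 6), Add(1, -3, 36)), Rational(1, 461)) = Mul(Mul(Rational(1, 6), 34), Rational(1, 461)) = Mul(Rational(17, 3), Rational(1, 461)) = Rational(17, 1383)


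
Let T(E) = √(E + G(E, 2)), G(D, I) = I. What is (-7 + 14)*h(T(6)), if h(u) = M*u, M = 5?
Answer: 70*√2 ≈ 98.995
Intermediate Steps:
T(E) = √(2 + E) (T(E) = √(E + 2) = √(2 + E))
h(u) = 5*u
(-7 + 14)*h(T(6)) = (-7 + 14)*(5*√(2 + 6)) = 7*(5*√8) = 7*(5*(2*√2)) = 7*(10*√2) = 70*√2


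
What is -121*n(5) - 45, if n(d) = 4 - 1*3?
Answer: -166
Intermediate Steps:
n(d) = 1 (n(d) = 4 - 3 = 1)
-121*n(5) - 45 = -121*1 - 45 = -121 - 45 = -166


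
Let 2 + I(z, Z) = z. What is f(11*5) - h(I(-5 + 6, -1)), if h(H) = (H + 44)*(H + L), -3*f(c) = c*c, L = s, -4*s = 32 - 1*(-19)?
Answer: -5005/12 ≈ -417.08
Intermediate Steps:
I(z, Z) = -2 + z
s = -51/4 (s = -(32 - 1*(-19))/4 = -(32 + 19)/4 = -¼*51 = -51/4 ≈ -12.750)
L = -51/4 ≈ -12.750
f(c) = -c²/3 (f(c) = -c*c/3 = -c²/3)
h(H) = (44 + H)*(-51/4 + H) (h(H) = (H + 44)*(H - 51/4) = (44 + H)*(-51/4 + H))
f(11*5) - h(I(-5 + 6, -1)) = -(11*5)²/3 - (-561 + (-2 + (-5 + 6))² + 125*(-2 + (-5 + 6))/4) = -⅓*55² - (-561 + (-2 + 1)² + 125*(-2 + 1)/4) = -⅓*3025 - (-561 + (-1)² + (125/4)*(-1)) = -3025/3 - (-561 + 1 - 125/4) = -3025/3 - 1*(-2365/4) = -3025/3 + 2365/4 = -5005/12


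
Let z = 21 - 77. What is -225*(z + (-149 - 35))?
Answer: 54000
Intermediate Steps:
z = -56
-225*(z + (-149 - 35)) = -225*(-56 + (-149 - 35)) = -225*(-56 - 184) = -225*(-240) = 54000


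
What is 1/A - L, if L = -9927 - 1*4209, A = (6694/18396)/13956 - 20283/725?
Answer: 36805404090248544/2603671275929 ≈ 14136.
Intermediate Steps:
A = -2603671275929/93066283800 (A = (6694*(1/18396))*(1/13956) - 20283*1/725 = (3347/9198)*(1/13956) - 20283/725 = 3347/128367288 - 20283/725 = -2603671275929/93066283800 ≈ -27.977)
L = -14136 (L = -9927 - 4209 = -14136)
1/A - L = 1/(-2603671275929/93066283800) - 1*(-14136) = -93066283800/2603671275929 + 14136 = 36805404090248544/2603671275929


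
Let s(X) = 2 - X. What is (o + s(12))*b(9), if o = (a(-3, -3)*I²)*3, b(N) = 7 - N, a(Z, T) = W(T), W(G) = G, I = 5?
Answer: 470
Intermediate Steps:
a(Z, T) = T
o = -225 (o = -3*5²*3 = -3*25*3 = -75*3 = -225)
(o + s(12))*b(9) = (-225 + (2 - 1*12))*(7 - 1*9) = (-225 + (2 - 12))*(7 - 9) = (-225 - 10)*(-2) = -235*(-2) = 470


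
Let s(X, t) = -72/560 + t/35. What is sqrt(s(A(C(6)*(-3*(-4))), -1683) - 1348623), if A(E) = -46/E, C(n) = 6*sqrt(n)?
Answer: 3*I*sqrt(29371062)/14 ≈ 1161.3*I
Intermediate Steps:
s(X, t) = -9/70 + t/35 (s(X, t) = -72*1/560 + t*(1/35) = -9/70 + t/35)
sqrt(s(A(C(6)*(-3*(-4))), -1683) - 1348623) = sqrt((-9/70 + (1/35)*(-1683)) - 1348623) = sqrt((-9/70 - 1683/35) - 1348623) = sqrt(-675/14 - 1348623) = sqrt(-18881397/14) = 3*I*sqrt(29371062)/14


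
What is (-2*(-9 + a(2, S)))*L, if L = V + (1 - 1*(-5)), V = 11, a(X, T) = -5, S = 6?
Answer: 476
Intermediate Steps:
L = 17 (L = 11 + (1 - 1*(-5)) = 11 + (1 + 5) = 11 + 6 = 17)
(-2*(-9 + a(2, S)))*L = -2*(-9 - 5)*17 = -2*(-14)*17 = 28*17 = 476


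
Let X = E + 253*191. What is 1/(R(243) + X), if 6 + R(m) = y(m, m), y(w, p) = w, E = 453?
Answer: 1/49013 ≈ 2.0403e-5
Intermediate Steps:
X = 48776 (X = 453 + 253*191 = 453 + 48323 = 48776)
R(m) = -6 + m
1/(R(243) + X) = 1/((-6 + 243) + 48776) = 1/(237 + 48776) = 1/49013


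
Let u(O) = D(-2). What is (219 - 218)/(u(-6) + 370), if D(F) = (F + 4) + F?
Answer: 1/370 ≈ 0.0027027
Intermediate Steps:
D(F) = 4 + 2*F (D(F) = (4 + F) + F = 4 + 2*F)
u(O) = 0 (u(O) = 4 + 2*(-2) = 4 - 4 = 0)
(219 - 218)/(u(-6) + 370) = (219 - 218)/(0 + 370) = 1/370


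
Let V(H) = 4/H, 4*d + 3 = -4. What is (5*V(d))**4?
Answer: 40960000/2401 ≈ 17060.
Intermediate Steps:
d = -7/4 (d = -3/4 + (1/4)*(-4) = -3/4 - 1 = -7/4 ≈ -1.7500)
(5*V(d))**4 = (5*(4/(-7/4)))**4 = (5*(4*(-4/7)))**4 = (5*(-16/7))**4 = (-80/7)**4 = 40960000/2401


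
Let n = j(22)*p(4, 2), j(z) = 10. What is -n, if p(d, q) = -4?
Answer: 40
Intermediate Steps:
n = -40 (n = 10*(-4) = -40)
-n = -1*(-40) = 40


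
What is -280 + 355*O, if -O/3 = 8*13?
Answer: -111040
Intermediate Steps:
O = -312 (O = -24*13 = -3*104 = -312)
-280 + 355*O = -280 + 355*(-312) = -280 - 110760 = -111040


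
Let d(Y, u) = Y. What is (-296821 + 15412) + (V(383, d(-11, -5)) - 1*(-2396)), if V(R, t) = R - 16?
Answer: -278646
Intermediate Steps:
V(R, t) = -16 + R
(-296821 + 15412) + (V(383, d(-11, -5)) - 1*(-2396)) = (-296821 + 15412) + ((-16 + 383) - 1*(-2396)) = -281409 + (367 + 2396) = -281409 + 2763 = -278646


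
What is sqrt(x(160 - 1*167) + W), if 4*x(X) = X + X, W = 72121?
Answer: sqrt(288470)/2 ≈ 268.55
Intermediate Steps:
x(X) = X/2 (x(X) = (X + X)/4 = (2*X)/4 = X/2)
sqrt(x(160 - 1*167) + W) = sqrt((160 - 1*167)/2 + 72121) = sqrt((160 - 167)/2 + 72121) = sqrt((1/2)*(-7) + 72121) = sqrt(-7/2 + 72121) = sqrt(144235/2) = sqrt(288470)/2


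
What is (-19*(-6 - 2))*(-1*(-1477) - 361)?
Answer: 169632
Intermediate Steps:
(-19*(-6 - 2))*(-1*(-1477) - 361) = (-19*(-8))*(1477 - 361) = 152*1116 = 169632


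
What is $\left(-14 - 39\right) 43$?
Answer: $-2279$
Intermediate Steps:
$\left(-14 - 39\right) 43 = \left(-53\right) 43 = -2279$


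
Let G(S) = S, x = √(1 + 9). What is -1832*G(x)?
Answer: -1832*√10 ≈ -5793.3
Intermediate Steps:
x = √10 ≈ 3.1623
-1832*G(x) = -1832*√10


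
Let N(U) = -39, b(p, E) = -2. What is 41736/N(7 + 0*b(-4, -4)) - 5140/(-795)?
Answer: -2198644/2067 ≈ -1063.7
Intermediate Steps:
41736/N(7 + 0*b(-4, -4)) - 5140/(-795) = 41736/(-39) - 5140/(-795) = 41736*(-1/39) - 5140*(-1/795) = -13912/13 + 1028/159 = -2198644/2067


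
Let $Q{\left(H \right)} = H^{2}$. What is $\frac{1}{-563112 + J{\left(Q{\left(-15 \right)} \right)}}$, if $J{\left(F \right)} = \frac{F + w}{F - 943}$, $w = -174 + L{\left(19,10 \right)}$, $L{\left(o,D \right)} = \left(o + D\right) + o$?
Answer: $- \frac{718}{404314515} \approx -1.7758 \cdot 10^{-6}$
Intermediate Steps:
$L{\left(o,D \right)} = D + 2 o$ ($L{\left(o,D \right)} = \left(D + o\right) + o = D + 2 o$)
$w = -126$ ($w = -174 + \left(10 + 2 \cdot 19\right) = -174 + \left(10 + 38\right) = -174 + 48 = -126$)
$J{\left(F \right)} = \frac{-126 + F}{-943 + F}$ ($J{\left(F \right)} = \frac{F - 126}{F - 943} = \frac{-126 + F}{-943 + F}$)
$\frac{1}{-563112 + J{\left(Q{\left(-15 \right)} \right)}} = \frac{1}{-563112 + \frac{-126 + \left(-15\right)^{2}}{-943 + \left(-15\right)^{2}}} = \frac{1}{-563112 + \frac{-126 + 225}{-943 + 225}} = \frac{1}{-563112 + \frac{1}{-718} \cdot 99} = \frac{1}{-563112 - \frac{99}{718}} = \frac{1}{- \frac{404314515}{718}} = - \frac{718}{404314515}$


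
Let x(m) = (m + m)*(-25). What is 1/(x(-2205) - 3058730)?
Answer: -1/2948480 ≈ -3.3916e-7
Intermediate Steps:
x(m) = -50*m (x(m) = (2*m)*(-25) = -50*m)
1/(x(-2205) - 3058730) = 1/(-50*(-2205) - 3058730) = 1/(110250 - 3058730) = 1/(-2948480) = -1/2948480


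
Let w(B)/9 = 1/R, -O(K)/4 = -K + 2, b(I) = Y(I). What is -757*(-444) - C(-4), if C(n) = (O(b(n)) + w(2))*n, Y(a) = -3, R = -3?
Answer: 336016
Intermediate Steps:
b(I) = -3
O(K) = -8 + 4*K (O(K) = -4*(-K + 2) = -4*(2 - K) = -8 + 4*K)
w(B) = -3 (w(B) = 9/(-3) = 9*(-⅓) = -3)
C(n) = -23*n (C(n) = ((-8 + 4*(-3)) - 3)*n = ((-8 - 12) - 3)*n = (-20 - 3)*n = -23*n)
-757*(-444) - C(-4) = -757*(-444) - (-23)*(-4) = 336108 - 1*92 = 336108 - 92 = 336016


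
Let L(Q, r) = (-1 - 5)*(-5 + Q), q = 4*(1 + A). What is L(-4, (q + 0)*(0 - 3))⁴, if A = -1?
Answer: 8503056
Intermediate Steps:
q = 0 (q = 4*(1 - 1) = 4*0 = 0)
L(Q, r) = 30 - 6*Q (L(Q, r) = -6*(-5 + Q) = 30 - 6*Q)
L(-4, (q + 0)*(0 - 3))⁴ = (30 - 6*(-4))⁴ = (30 + 24)⁴ = 54⁴ = 8503056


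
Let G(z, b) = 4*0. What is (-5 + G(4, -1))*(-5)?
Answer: 25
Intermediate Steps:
G(z, b) = 0
(-5 + G(4, -1))*(-5) = (-5 + 0)*(-5) = -5*(-5) = 25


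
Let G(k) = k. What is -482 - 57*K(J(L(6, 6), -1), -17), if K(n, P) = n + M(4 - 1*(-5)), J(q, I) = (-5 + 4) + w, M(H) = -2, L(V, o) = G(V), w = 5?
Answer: -596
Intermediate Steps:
L(V, o) = V
J(q, I) = 4 (J(q, I) = (-5 + 4) + 5 = -1 + 5 = 4)
K(n, P) = -2 + n (K(n, P) = n - 2 = -2 + n)
-482 - 57*K(J(L(6, 6), -1), -17) = -482 - 57*(-2 + 4) = -482 - 57*2 = -482 - 114 = -596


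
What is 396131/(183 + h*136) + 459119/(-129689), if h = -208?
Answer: -9182481822/520701335 ≈ -17.635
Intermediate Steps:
396131/(183 + h*136) + 459119/(-129689) = 396131/(183 - 208*136) + 459119/(-129689) = 396131/(183 - 28288) + 459119*(-1/129689) = 396131/(-28105) - 459119/129689 = 396131*(-1/28105) - 459119/129689 = -396131/28105 - 459119/129689 = -9182481822/520701335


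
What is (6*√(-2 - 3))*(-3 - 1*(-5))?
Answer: 12*I*√5 ≈ 26.833*I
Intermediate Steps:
(6*√(-2 - 3))*(-3 - 1*(-5)) = (6*√(-5))*(-3 + 5) = (6*(I*√5))*2 = (6*I*√5)*2 = 12*I*√5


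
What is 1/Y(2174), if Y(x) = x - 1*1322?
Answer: 1/852 ≈ 0.0011737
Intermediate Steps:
Y(x) = -1322 + x (Y(x) = x - 1322 = -1322 + x)
1/Y(2174) = 1/(-1322 + 2174) = 1/852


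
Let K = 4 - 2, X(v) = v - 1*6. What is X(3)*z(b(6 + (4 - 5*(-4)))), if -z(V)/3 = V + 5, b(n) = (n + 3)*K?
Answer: 639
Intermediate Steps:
X(v) = -6 + v (X(v) = v - 6 = -6 + v)
K = 2
b(n) = 6 + 2*n (b(n) = (n + 3)*2 = (3 + n)*2 = 6 + 2*n)
z(V) = -15 - 3*V (z(V) = -3*(V + 5) = -3*(5 + V) = -15 - 3*V)
X(3)*z(b(6 + (4 - 5*(-4)))) = (-6 + 3)*(-15 - 3*(6 + 2*(6 + (4 - 5*(-4))))) = -3*(-15 - 3*(6 + 2*(6 + (4 + 20)))) = -3*(-15 - 3*(6 + 2*(6 + 24))) = -3*(-15 - 3*(6 + 2*30)) = -3*(-15 - 3*(6 + 60)) = -3*(-15 - 3*66) = -3*(-15 - 198) = -3*(-213) = 639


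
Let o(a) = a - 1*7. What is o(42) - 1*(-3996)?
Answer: 4031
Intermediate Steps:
o(a) = -7 + a (o(a) = a - 7 = -7 + a)
o(42) - 1*(-3996) = (-7 + 42) - 1*(-3996) = 35 + 3996 = 4031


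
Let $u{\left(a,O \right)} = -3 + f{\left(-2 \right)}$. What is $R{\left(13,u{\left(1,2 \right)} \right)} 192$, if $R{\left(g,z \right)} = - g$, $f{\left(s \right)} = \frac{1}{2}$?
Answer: $-2496$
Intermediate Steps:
$f{\left(s \right)} = \frac{1}{2}$
$u{\left(a,O \right)} = - \frac{5}{2}$ ($u{\left(a,O \right)} = -3 + \frac{1}{2} = - \frac{5}{2}$)
$R{\left(13,u{\left(1,2 \right)} \right)} 192 = \left(-1\right) 13 \cdot 192 = \left(-13\right) 192 = -2496$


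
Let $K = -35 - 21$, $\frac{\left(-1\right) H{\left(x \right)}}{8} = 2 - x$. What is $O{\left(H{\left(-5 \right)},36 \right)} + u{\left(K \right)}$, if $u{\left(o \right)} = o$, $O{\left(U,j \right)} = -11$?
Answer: $-67$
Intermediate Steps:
$H{\left(x \right)} = -16 + 8 x$ ($H{\left(x \right)} = - 8 \left(2 - x\right) = -16 + 8 x$)
$K = -56$
$O{\left(H{\left(-5 \right)},36 \right)} + u{\left(K \right)} = -11 - 56 = -67$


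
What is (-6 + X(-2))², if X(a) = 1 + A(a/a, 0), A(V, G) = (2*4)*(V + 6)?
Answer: 2601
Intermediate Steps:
A(V, G) = 48 + 8*V (A(V, G) = 8*(6 + V) = 48 + 8*V)
X(a) = 57 (X(a) = 1 + (48 + 8*(a/a)) = 1 + (48 + 8*1) = 1 + (48 + 8) = 1 + 56 = 57)
(-6 + X(-2))² = (-6 + 57)² = 51² = 2601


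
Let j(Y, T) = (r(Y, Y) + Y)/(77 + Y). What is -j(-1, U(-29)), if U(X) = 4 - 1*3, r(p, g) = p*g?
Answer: 0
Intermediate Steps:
r(p, g) = g*p
U(X) = 1 (U(X) = 4 - 3 = 1)
j(Y, T) = (Y + Y**2)/(77 + Y) (j(Y, T) = (Y*Y + Y)/(77 + Y) = (Y**2 + Y)/(77 + Y) = (Y + Y**2)/(77 + Y))
-j(-1, U(-29)) = -(-1)*(1 - 1)/(77 - 1) = -(-1)*0/76 = -1*0 = 0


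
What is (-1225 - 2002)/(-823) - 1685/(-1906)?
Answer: 7537417/1568638 ≈ 4.8051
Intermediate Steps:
(-1225 - 2002)/(-823) - 1685/(-1906) = -3227*(-1/823) - 1685*(-1/1906) = 3227/823 + 1685/1906 = 7537417/1568638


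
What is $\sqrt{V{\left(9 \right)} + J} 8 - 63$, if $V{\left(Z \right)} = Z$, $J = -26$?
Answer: $-63 + 8 i \sqrt{17} \approx -63.0 + 32.985 i$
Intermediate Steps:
$\sqrt{V{\left(9 \right)} + J} 8 - 63 = \sqrt{9 - 26} \cdot 8 - 63 = \sqrt{-17} \cdot 8 - 63 = i \sqrt{17} \cdot 8 - 63 = 8 i \sqrt{17} - 63 = -63 + 8 i \sqrt{17}$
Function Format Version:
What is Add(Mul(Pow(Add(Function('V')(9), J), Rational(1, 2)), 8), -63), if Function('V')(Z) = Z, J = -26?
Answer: Add(-63, Mul(8, I, Pow(17, Rational(1, 2)))) ≈ Add(-63.000, Mul(32.985, I))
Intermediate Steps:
Add(Mul(Pow(Add(Function('V')(9), J), Rational(1, 2)), 8), -63) = Add(Mul(Pow(Add(9, -26), Rational(1, 2)), 8), -63) = Add(Mul(Pow(-17, Rational(1, 2)), 8), -63) = Add(Mul(Mul(I, Pow(17, Rational(1, 2))), 8), -63) = Add(Mul(8, I, Pow(17, Rational(1, 2))), -63) = Add(-63, Mul(8, I, Pow(17, Rational(1, 2))))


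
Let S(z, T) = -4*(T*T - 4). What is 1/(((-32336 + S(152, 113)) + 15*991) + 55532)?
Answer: -1/12999 ≈ -7.6929e-5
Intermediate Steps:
S(z, T) = 16 - 4*T² (S(z, T) = -4*(T² - 4) = -4*(-4 + T²) = 16 - 4*T²)
1/(((-32336 + S(152, 113)) + 15*991) + 55532) = 1/(((-32336 + (16 - 4*113²)) + 15*991) + 55532) = 1/(((-32336 + (16 - 4*12769)) + 14865) + 55532) = 1/(((-32336 + (16 - 51076)) + 14865) + 55532) = 1/(((-32336 - 51060) + 14865) + 55532) = 1/((-83396 + 14865) + 55532) = 1/(-68531 + 55532) = 1/(-12999) = -1/12999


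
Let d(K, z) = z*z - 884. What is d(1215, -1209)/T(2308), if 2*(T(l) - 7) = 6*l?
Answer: 1460797/6931 ≈ 210.76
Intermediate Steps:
T(l) = 7 + 3*l (T(l) = 7 + (6*l)/2 = 7 + 3*l)
d(K, z) = -884 + z² (d(K, z) = z² - 884 = -884 + z²)
d(1215, -1209)/T(2308) = (-884 + (-1209)²)/(7 + 3*2308) = (-884 + 1461681)/(7 + 6924) = 1460797/6931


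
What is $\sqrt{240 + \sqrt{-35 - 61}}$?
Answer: $2 \sqrt{60 + i \sqrt{6}} \approx 15.495 + 0.31616 i$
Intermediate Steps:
$\sqrt{240 + \sqrt{-35 - 61}} = \sqrt{240 + \sqrt{-96}} = \sqrt{240 + 4 i \sqrt{6}}$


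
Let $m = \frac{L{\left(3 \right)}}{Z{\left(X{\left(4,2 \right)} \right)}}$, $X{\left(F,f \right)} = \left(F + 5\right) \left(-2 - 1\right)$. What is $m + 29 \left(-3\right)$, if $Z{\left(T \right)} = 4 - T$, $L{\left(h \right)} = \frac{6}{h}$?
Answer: $- \frac{2695}{31} \approx -86.935$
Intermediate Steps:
$X{\left(F,f \right)} = -15 - 3 F$ ($X{\left(F,f \right)} = \left(5 + F\right) \left(-3\right) = -15 - 3 F$)
$m = \frac{2}{31}$ ($m = \frac{6 \cdot \frac{1}{3}}{4 - \left(-15 - 12\right)} = \frac{2}{4 - -27} = \frac{2}{4 + 27} = \frac{2}{31} \approx 0.064516$)
$m + 29 \left(-3\right) = \frac{2}{31} + 29 \left(-3\right) = \frac{2}{31} - 87 = - \frac{2695}{31}$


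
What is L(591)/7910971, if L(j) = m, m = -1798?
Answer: -1798/7910971 ≈ -0.00022728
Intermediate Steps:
L(j) = -1798
L(591)/7910971 = -1798/7910971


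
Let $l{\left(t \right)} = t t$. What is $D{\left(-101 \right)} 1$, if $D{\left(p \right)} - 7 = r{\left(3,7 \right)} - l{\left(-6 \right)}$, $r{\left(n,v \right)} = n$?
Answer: $-26$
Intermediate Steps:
$l{\left(t \right)} = t^{2}$
$D{\left(p \right)} = -26$ ($D{\left(p \right)} = 7 + \left(3 - \left(-6\right)^{2}\right) = 7 + \left(3 - 36\right) = 7 - 33 = -26$)
$D{\left(-101 \right)} 1 = \left(-26\right) 1 = -26$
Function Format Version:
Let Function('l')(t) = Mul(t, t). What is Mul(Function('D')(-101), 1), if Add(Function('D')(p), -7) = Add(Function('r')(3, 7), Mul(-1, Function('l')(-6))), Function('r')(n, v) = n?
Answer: -26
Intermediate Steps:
Function('l')(t) = Pow(t, 2)
Function('D')(p) = -26 (Function('D')(p) = Add(7, Add(3, Mul(-1, Pow(-6, 2)))) = Add(7, Add(3, Mul(-1, 36))) = Add(7, Add(3, -36)) = Add(7, -33) = -26)
Mul(Function('D')(-101), 1) = Mul(-26, 1) = -26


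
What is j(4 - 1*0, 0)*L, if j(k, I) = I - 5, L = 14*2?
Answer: -140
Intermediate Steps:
L = 28
j(k, I) = -5 + I
j(4 - 1*0, 0)*L = (-5 + 0)*28 = -5*28 = -140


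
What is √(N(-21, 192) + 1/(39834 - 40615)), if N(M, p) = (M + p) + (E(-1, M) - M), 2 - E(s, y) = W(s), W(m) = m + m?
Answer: 5*√4782063/781 ≈ 14.000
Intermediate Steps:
W(m) = 2*m
E(s, y) = 2 - 2*s
N(M, p) = 4 + p (N(M, p) = (M + p) + ((2 - 2*(-1)) - M) = (M + p) + ((2 + 2) - M) = (M + p) + (4 - M) = 4 + p)
√(N(-21, 192) + 1/(39834 - 40615)) = √((4 + 192) + 1/(39834 - 40615)) = √(196 + 1/(-781)) = √(196 - 1/781) = √(153075/781) = 5*√4782063/781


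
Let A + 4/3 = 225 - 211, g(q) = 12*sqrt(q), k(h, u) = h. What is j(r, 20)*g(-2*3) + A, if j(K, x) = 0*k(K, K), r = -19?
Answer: 38/3 ≈ 12.667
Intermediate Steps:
j(K, x) = 0 (j(K, x) = 0*K = 0)
A = 38/3 (A = -4/3 + (225 - 211) = -4/3 + 14 = 38/3 ≈ 12.667)
j(r, 20)*g(-2*3) + A = 0*(12*sqrt(-2*3)) + 38/3 = 0*(12*sqrt(-6)) + 38/3 = 0*(12*(I*sqrt(6))) + 38/3 = 0*(12*I*sqrt(6)) + 38/3 = 0 + 38/3 = 38/3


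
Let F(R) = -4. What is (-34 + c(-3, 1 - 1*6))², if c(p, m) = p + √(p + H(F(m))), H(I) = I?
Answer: (37 - I*√7)² ≈ 1362.0 - 195.79*I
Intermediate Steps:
c(p, m) = p + √(-4 + p) (c(p, m) = p + √(p - 4) = p + √(-4 + p))
(-34 + c(-3, 1 - 1*6))² = (-34 + (-3 + √(-4 - 3)))² = (-34 + (-3 + √(-7)))² = (-34 + (-3 + I*√7))² = (-37 + I*√7)²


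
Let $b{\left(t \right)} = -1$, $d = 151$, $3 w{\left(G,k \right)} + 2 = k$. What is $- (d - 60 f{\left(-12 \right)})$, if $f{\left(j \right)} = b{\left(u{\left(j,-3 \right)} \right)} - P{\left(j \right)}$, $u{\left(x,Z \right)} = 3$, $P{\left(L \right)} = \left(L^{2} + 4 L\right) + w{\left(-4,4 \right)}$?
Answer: $-6011$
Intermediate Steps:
$w{\left(G,k \right)} = - \frac{2}{3} + \frac{k}{3}$
$P{\left(L \right)} = \frac{2}{3} + L^{2} + 4 L$ ($P{\left(L \right)} = \left(L^{2} + 4 L\right) + \left(- \frac{2}{3} + \frac{1}{3} \cdot 4\right) = \left(L^{2} + 4 L\right) + \left(- \frac{2}{3} + \frac{4}{3}\right) = \left(L^{2} + 4 L\right) + \frac{2}{3} = \frac{2}{3} + L^{2} + 4 L$)
$f{\left(j \right)} = - \frac{5}{3} - j^{2} - 4 j$ ($f{\left(j \right)} = -1 - \left(\frac{2}{3} + j^{2} + 4 j\right) = - \frac{5}{3} - j^{2} - 4 j$)
$- (d - 60 f{\left(-12 \right)}) = - (151 - 60 \left(- \frac{5}{3} - \left(-12\right)^{2} - -48\right)) = - (151 - 60 \left(- \frac{5}{3} - 144 + 48\right)) = - (151 - -5860) = - (151 + 5860) = \left(-1\right) 6011 = -6011$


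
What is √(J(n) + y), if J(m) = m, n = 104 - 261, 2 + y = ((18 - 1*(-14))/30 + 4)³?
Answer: I*√1464735/225 ≈ 5.3789*I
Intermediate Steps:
y = 432226/3375 (y = -2 + ((18 - 1*(-14))/30 + 4)³ = -2 + ((18 + 14)*(1/30) + 4)³ = -2 + (32*(1/30) + 4)³ = -2 + (16/15 + 4)³ = -2 + (76/15)³ = -2 + 438976/3375 = 432226/3375 ≈ 128.07)
n = -157
√(J(n) + y) = √(-157 + 432226/3375) = √(-97649/3375) = I*√1464735/225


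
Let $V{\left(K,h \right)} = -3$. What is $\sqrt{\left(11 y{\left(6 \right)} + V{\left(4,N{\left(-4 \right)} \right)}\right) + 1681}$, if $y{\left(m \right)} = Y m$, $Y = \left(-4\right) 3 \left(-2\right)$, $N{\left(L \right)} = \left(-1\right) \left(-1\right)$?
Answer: $\sqrt{3262} \approx 57.114$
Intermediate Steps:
$N{\left(L \right)} = 1$
$Y = 24$ ($Y = \left(-12\right) \left(-2\right) = 24$)
$y{\left(m \right)} = 24 m$
$\sqrt{\left(11 y{\left(6 \right)} + V{\left(4,N{\left(-4 \right)} \right)}\right) + 1681} = \sqrt{\left(11 \cdot 24 \cdot 6 - 3\right) + 1681} = \sqrt{\left(11 \cdot 144 - 3\right) + 1681} = \sqrt{\left(1584 - 3\right) + 1681} = \sqrt{1581 + 1681} = \sqrt{3262}$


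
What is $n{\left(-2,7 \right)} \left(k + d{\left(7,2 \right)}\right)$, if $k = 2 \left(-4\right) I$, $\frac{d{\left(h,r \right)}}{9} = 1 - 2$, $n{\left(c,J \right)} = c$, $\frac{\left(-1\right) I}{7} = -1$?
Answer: $130$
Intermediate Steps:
$I = 7$ ($I = \left(-7\right) \left(-1\right) = 7$)
$d{\left(h,r \right)} = -9$ ($d{\left(h,r \right)} = 9 \left(1 - 2\right) = 9 \left(-1\right) = -9$)
$k = -56$ ($k = 2 \left(-4\right) 7 = \left(-8\right) 7 = -56$)
$n{\left(-2,7 \right)} \left(k + d{\left(7,2 \right)}\right) = - 2 \left(-56 - 9\right) = \left(-2\right) \left(-65\right) = 130$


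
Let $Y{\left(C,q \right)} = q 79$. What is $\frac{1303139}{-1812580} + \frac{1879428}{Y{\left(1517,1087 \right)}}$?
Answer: $\frac{3294709148893}{155651682340} \approx 21.167$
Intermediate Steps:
$Y{\left(C,q \right)} = 79 q$
$\frac{1303139}{-1812580} + \frac{1879428}{Y{\left(1517,1087 \right)}} = \frac{1303139}{-1812580} + \frac{1879428}{79 \cdot 1087} = 1303139 \left(- \frac{1}{1812580}\right) + \frac{1879428}{85873} = - \frac{1303139}{1812580} + 1879428 \cdot \frac{1}{85873} = - \frac{1303139}{1812580} + \frac{1879428}{85873} = \frac{3294709148893}{155651682340}$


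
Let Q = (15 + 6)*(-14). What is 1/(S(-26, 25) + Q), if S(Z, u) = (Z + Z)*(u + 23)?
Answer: -1/2790 ≈ -0.00035842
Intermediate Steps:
Q = -294 (Q = 21*(-14) = -294)
S(Z, u) = 2*Z*(23 + u) (S(Z, u) = (2*Z)*(23 + u) = 2*Z*(23 + u))
1/(S(-26, 25) + Q) = 1/(2*(-26)*(23 + 25) - 294) = 1/(2*(-26)*48 - 294) = 1/(-2496 - 294) = 1/(-2790) = -1/2790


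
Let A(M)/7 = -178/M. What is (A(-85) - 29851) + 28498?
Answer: -113759/85 ≈ -1338.3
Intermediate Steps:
A(M) = -1246/M (A(M) = 7*(-178/M) = -1246/M)
(A(-85) - 29851) + 28498 = (-1246/(-85) - 29851) + 28498 = (-1246*(-1/85) - 29851) + 28498 = (1246/85 - 29851) + 28498 = -2536089/85 + 28498 = -113759/85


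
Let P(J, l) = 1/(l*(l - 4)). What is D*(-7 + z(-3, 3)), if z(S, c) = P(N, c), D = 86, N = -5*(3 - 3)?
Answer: -1892/3 ≈ -630.67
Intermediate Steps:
N = 0 (N = -5*0 = 0)
P(J, l) = 1/(l*(-4 + l))
z(S, c) = 1/(c*(-4 + c))
D*(-7 + z(-3, 3)) = 86*(-7 + 1/(3*(-4 + 3))) = 86*(-7 + (⅓)/(-1)) = 86*(-7 + (⅓)*(-1)) = 86*(-7 - ⅓) = 86*(-22/3) = -1892/3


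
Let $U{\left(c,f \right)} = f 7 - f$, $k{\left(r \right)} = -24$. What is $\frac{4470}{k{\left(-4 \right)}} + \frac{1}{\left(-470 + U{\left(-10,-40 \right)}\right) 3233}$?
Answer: $- \frac{855047677}{4590860} \approx -186.25$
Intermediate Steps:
$U{\left(c,f \right)} = 6 f$ ($U{\left(c,f \right)} = 7 f - f = 6 f$)
$\frac{4470}{k{\left(-4 \right)}} + \frac{1}{\left(-470 + U{\left(-10,-40 \right)}\right) 3233} = \frac{4470}{-24} + \frac{1}{\left(-470 + 6 \left(-40\right)\right) 3233} = 4470 \left(- \frac{1}{24}\right) + \frac{1}{-470 - 240} \cdot \frac{1}{3233} = - \frac{745}{4} + \frac{1}{-710} \cdot \frac{1}{3233} = - \frac{745}{4} - \frac{1}{2295430} = - \frac{855047677}{4590860}$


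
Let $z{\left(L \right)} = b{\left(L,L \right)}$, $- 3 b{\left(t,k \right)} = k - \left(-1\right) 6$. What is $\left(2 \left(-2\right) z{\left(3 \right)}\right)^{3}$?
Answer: $1728$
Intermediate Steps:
$b{\left(t,k \right)} = -2 - \frac{k}{3}$ ($b{\left(t,k \right)} = - \frac{k - \left(-1\right) 6}{3} = - \frac{k - -6}{3} = - \frac{k + 6}{3} = - \frac{6 + k}{3} = -2 - \frac{k}{3}$)
$z{\left(L \right)} = -2 - \frac{L}{3}$
$\left(2 \left(-2\right) z{\left(3 \right)}\right)^{3} = \left(2 \left(-2\right) \left(-2 - 1\right)\right)^{3} = \left(- 4 \left(-2 - 1\right)\right)^{3} = \left(\left(-4\right) \left(-3\right)\right)^{3} = 12^{3} = 1728$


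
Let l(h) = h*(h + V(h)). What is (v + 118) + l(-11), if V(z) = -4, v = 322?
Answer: 605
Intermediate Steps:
l(h) = h*(-4 + h) (l(h) = h*(h - 4) = h*(-4 + h))
(v + 118) + l(-11) = (322 + 118) - 11*(-4 - 11) = 440 - 11*(-15) = 440 + 165 = 605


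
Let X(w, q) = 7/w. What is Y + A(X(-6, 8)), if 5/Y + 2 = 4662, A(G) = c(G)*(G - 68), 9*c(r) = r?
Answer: 338473/37746 ≈ 8.9671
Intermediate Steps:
c(r) = r/9
A(G) = G*(-68 + G)/9 (A(G) = (G/9)*(G - 68) = (G/9)*(-68 + G) = G*(-68 + G)/9)
Y = 1/932 (Y = 5/(-2 + 4662) = 5/4660 = 5*(1/4660) = 1/932 ≈ 0.0010730)
Y + A(X(-6, 8)) = 1/932 + (7/(-6))*(-68 + 7/(-6))/9 = 1/932 + (7*(-⅙))*(-68 + 7*(-⅙))/9 = 1/932 + (⅑)*(-7/6)*(-68 - 7/6) = 1/932 + (⅑)*(-7/6)*(-415/6) = 1/932 + 2905/324 = 338473/37746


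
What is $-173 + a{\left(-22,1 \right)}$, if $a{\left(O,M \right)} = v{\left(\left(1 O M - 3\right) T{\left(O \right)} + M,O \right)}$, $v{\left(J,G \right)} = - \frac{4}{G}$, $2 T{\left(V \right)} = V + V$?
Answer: $- \frac{1901}{11} \approx -172.82$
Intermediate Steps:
$T{\left(V \right)} = V$ ($T{\left(V \right)} = \frac{V + V}{2} = \frac{2 V}{2} = V$)
$a{\left(O,M \right)} = - \frac{4}{O}$
$-173 + a{\left(-22,1 \right)} = -173 - \frac{4}{-22} = -173 - - \frac{2}{11} = -173 + \frac{2}{11} = - \frac{1901}{11}$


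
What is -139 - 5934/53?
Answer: -13301/53 ≈ -250.96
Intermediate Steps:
-139 - 5934/53 = -13301/53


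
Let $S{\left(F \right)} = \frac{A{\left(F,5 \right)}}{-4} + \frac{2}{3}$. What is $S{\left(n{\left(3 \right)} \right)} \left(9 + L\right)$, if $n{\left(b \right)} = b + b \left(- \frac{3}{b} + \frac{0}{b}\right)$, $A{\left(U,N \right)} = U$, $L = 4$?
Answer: $\frac{26}{3} \approx 8.6667$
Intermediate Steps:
$n{\left(b \right)} = -3 + b$ ($n{\left(b \right)} = b + b \left(- \frac{3}{b} + 0\right) = b + b \left(- \frac{3}{b}\right) = b - 3 = -3 + b$)
$S{\left(F \right)} = \frac{2}{3} - \frac{F}{4}$ ($S{\left(F \right)} = \frac{F}{-4} + \frac{2}{3} = F \left(- \frac{1}{4}\right) + 2 \cdot \frac{1}{3} = - \frac{F}{4} + \frac{2}{3} = \frac{2}{3} - \frac{F}{4}$)
$S{\left(n{\left(3 \right)} \right)} \left(9 + L\right) = \left(\frac{2}{3} - \frac{-3 + 3}{4}\right) \left(9 + 4\right) = \left(\frac{2}{3} - 0\right) 13 = \left(\frac{2}{3} + 0\right) 13 = \frac{2}{3} \cdot 13 = \frac{26}{3}$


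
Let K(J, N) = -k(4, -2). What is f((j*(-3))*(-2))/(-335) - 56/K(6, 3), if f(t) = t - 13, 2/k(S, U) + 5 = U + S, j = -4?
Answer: -28103/335 ≈ -83.890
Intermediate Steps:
k(S, U) = 2/(-5 + S + U) (k(S, U) = 2/(-5 + (U + S)) = 2/(-5 + (S + U)) = 2/(-5 + S + U))
f(t) = -13 + t
K(J, N) = 2/3 (K(J, N) = -2/(-5 + 4 - 2) = -2/(-3) = -2*(-1)/3 = -1*(-2/3) = 2/3)
f((j*(-3))*(-2))/(-335) - 56/K(6, 3) = (-13 - 4*(-3)*(-2))/(-335) - 56/2/3 = (-13 + 12*(-2))*(-1/335) - 56*3/2 = (-13 - 24)*(-1/335) - 84 = -37*(-1/335) - 84 = 37/335 - 84 = -28103/335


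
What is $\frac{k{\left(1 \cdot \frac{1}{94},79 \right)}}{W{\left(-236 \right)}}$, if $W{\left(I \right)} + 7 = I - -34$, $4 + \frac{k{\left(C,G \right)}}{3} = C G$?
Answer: $\frac{81}{1786} \approx 0.045353$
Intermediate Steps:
$k{\left(C,G \right)} = -12 + 3 C G$
$W{\left(I \right)} = 27 + I$ ($W{\left(I \right)} = -7 + \left(I - -34\right) = -7 + \left(I + 34\right) = -7 + \left(34 + I\right) = 27 + I$)
$\frac{k{\left(1 \cdot \frac{1}{94},79 \right)}}{W{\left(-236 \right)}} = \frac{-12 + 3 \cdot 1 \cdot \frac{1}{94} \cdot 79}{27 - 236} = \frac{-12 + 3 \cdot 1 \cdot \frac{1}{94} \cdot 79}{-209} = \left(-12 + 3 \cdot \frac{1}{94} \cdot 79\right) \left(- \frac{1}{209}\right) = \left(-12 + \frac{237}{94}\right) \left(- \frac{1}{209}\right) = \left(- \frac{891}{94}\right) \left(- \frac{1}{209}\right) = \frac{81}{1786}$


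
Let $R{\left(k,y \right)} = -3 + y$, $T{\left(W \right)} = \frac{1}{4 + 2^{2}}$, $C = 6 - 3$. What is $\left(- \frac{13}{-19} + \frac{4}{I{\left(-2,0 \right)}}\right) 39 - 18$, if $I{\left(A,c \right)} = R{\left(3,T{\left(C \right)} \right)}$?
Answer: $- \frac{19917}{437} \approx -45.577$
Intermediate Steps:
$C = 3$ ($C = 6 - 3 = 3$)
$T{\left(W \right)} = \frac{1}{8}$ ($T{\left(W \right)} = \frac{1}{4 + 4} = \frac{1}{8}$)
$I{\left(A,c \right)} = - \frac{23}{8}$ ($I{\left(A,c \right)} = -3 + \frac{1}{8} = - \frac{23}{8}$)
$\left(- \frac{13}{-19} + \frac{4}{I{\left(-2,0 \right)}}\right) 39 - 18 = \left(- \frac{13}{-19} + \frac{4}{- \frac{23}{8}}\right) 39 - 18 = \left(\left(-13\right) \left(- \frac{1}{19}\right) + 4 \left(- \frac{8}{23}\right)\right) 39 - 18 = \left(\frac{13}{19} - \frac{32}{23}\right) 39 - 18 = \left(- \frac{309}{437}\right) 39 - 18 = - \frac{12051}{437} - 18 = - \frac{19917}{437}$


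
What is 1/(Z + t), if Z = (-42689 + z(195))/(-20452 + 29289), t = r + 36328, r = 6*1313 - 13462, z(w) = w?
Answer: 8837/271642234 ≈ 3.2532e-5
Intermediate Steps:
r = -5584 (r = 7878 - 13462 = -5584)
t = 30744 (t = -5584 + 36328 = 30744)
Z = -42494/8837 (Z = (-42689 + 195)/(-20452 + 29289) = -42494/8837 ≈ -4.8086)
1/(Z + t) = 1/(-42494/8837 + 30744) = 1/(271642234/8837) = 8837/271642234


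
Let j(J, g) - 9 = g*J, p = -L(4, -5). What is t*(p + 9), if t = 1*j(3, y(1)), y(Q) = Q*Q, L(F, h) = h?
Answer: 168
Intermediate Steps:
y(Q) = Q²
p = 5 (p = -1*(-5) = 5)
j(J, g) = 9 + J*g (j(J, g) = 9 + g*J = 9 + J*g)
t = 12 (t = 1*(9 + 3*1²) = 1*(9 + 3*1) = 1*(9 + 3) = 1*12 = 12)
t*(p + 9) = 12*(5 + 9) = 12*14 = 168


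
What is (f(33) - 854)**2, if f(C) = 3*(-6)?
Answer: 760384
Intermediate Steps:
f(C) = -18
(f(33) - 854)**2 = (-18 - 854)**2 = (-872)**2 = 760384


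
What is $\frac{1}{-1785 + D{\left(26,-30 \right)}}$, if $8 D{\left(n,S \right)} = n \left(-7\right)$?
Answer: $- \frac{4}{7231} \approx -0.00055317$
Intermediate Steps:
$D{\left(n,S \right)} = - \frac{7 n}{8}$ ($D{\left(n,S \right)} = \frac{n \left(-7\right)}{8} = \frac{\left(-7\right) n}{8} = - \frac{7 n}{8}$)
$\frac{1}{-1785 + D{\left(26,-30 \right)}} = \frac{1}{-1785 - \frac{91}{4}} = \frac{1}{- \frac{7231}{4}} = - \frac{4}{7231}$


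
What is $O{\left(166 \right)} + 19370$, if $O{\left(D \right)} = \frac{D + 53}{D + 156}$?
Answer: $\frac{6237359}{322} \approx 19371.0$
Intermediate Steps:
$O{\left(D \right)} = \frac{53 + D}{156 + D}$
$O{\left(166 \right)} + 19370 = \frac{53 + 166}{156 + 166} + 19370 = \frac{1}{322} \cdot 219 + 19370 = \frac{219}{322} + 19370 = \frac{6237359}{322}$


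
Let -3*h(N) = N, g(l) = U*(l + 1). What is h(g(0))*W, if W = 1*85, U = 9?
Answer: -255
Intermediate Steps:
g(l) = 9 + 9*l (g(l) = 9*(l + 1) = 9*(1 + l) = 9 + 9*l)
W = 85
h(N) = -N/3
h(g(0))*W = -(9 + 9*0)/3*85 = -(9 + 0)/3*85 = -⅓*9*85 = -3*85 = -255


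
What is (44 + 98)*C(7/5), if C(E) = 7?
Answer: 994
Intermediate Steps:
(44 + 98)*C(7/5) = (44 + 98)*7 = 142*7 = 994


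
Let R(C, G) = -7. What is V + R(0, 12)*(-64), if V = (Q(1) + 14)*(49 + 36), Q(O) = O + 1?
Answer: 1808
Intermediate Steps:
Q(O) = 1 + O
V = 1360 (V = ((1 + 1) + 14)*(49 + 36) = (2 + 14)*85 = 16*85 = 1360)
V + R(0, 12)*(-64) = 1360 - 7*(-64) = 1360 + 448 = 1808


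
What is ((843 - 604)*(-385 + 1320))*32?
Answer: 7150880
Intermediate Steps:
((843 - 604)*(-385 + 1320))*32 = (239*935)*32 = 223465*32 = 7150880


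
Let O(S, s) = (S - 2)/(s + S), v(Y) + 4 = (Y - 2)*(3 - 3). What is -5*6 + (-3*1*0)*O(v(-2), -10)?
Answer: -30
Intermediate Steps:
v(Y) = -4 (v(Y) = -4 + (Y - 2)*(3 - 3) = -4 + (-2 + Y)*0 = -4 + 0 = -4)
O(S, s) = (-2 + S)/(S + s)
-5*6 + (-3*1*0)*O(v(-2), -10) = -5*6 + (-3*1*0)*((-2 - 4)/(-4 - 10)) = -30 + (-3*0)*(-6/(-14)) = -30 + 0*(-1/14*(-6)) = -30 + 0*(3/7) = -30 + 0 = -30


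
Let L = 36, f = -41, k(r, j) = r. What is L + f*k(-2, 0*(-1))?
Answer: 118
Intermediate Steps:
L + f*k(-2, 0*(-1)) = 36 - 41*(-2) = 36 + 82 = 118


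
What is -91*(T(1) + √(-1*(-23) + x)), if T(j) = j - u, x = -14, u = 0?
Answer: -364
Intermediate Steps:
T(j) = j (T(j) = j - 1*0 = j + 0 = j)
-91*(T(1) + √(-1*(-23) + x)) = -91*(1 + √(-1*(-23) - 14)) = -91*(1 + √(23 - 14)) = -91*(1 + √9) = -91*(1 + 3) = -91*4 = -364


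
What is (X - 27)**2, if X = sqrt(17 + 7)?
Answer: 753 - 108*sqrt(6) ≈ 488.46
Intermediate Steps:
X = 2*sqrt(6) (X = sqrt(24) = 2*sqrt(6) ≈ 4.8990)
(X - 27)**2 = (2*sqrt(6) - 27)**2 = (-27 + 2*sqrt(6))**2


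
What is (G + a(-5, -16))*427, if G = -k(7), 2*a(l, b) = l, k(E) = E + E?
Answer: -14091/2 ≈ -7045.5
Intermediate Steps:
k(E) = 2*E
a(l, b) = l/2
G = -14 (G = -2*7 = -1*14 = -14)
(G + a(-5, -16))*427 = (-14 + (½)*(-5))*427 = (-14 - 5/2)*427 = -33/2*427 = -14091/2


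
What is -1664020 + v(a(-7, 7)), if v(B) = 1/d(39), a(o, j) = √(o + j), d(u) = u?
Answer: -64896779/39 ≈ -1.6640e+6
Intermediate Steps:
a(o, j) = √(j + o)
v(B) = 1/39
-1664020 + v(a(-7, 7)) = -1664020 + 1/39 = -64896779/39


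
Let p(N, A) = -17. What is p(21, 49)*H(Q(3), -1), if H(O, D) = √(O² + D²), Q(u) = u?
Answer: -17*√10 ≈ -53.759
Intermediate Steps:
H(O, D) = √(D² + O²)
p(21, 49)*H(Q(3), -1) = -17*√((-1)² + 3²) = -17*√(1 + 9) = -17*√10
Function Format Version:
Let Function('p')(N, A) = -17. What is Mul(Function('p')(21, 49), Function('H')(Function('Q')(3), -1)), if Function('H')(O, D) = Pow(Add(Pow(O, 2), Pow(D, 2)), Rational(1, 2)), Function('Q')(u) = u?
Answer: Mul(-17, Pow(10, Rational(1, 2))) ≈ -53.759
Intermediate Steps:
Function('H')(O, D) = Pow(Add(Pow(D, 2), Pow(O, 2)), Rational(1, 2))
Mul(Function('p')(21, 49), Function('H')(Function('Q')(3), -1)) = Mul(-17, Pow(Add(Pow(-1, 2), Pow(3, 2)), Rational(1, 2))) = Mul(-17, Pow(Add(1, 9), Rational(1, 2))) = Mul(-17, Pow(10, Rational(1, 2)))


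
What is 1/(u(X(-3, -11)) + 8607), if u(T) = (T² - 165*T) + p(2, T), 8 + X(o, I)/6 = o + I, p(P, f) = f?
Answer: 1/47679 ≈ 2.0974e-5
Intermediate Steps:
X(o, I) = -48 + 6*I + 6*o (X(o, I) = -48 + 6*(o + I) = -48 + 6*(I + o) = -48 + (6*I + 6*o) = -48 + 6*I + 6*o)
u(T) = T² - 164*T (u(T) = (T² - 165*T) + T = T² - 164*T)
1/(u(X(-3, -11)) + 8607) = 1/((-48 + 6*(-11) + 6*(-3))*(-164 + (-48 + 6*(-11) + 6*(-3))) + 8607) = 1/((-48 - 66 - 18)*(-164 + (-48 - 66 - 18)) + 8607) = 1/(-132*(-164 - 132) + 8607) = 1/(-132*(-296) + 8607) = 1/(39072 + 8607) = 1/47679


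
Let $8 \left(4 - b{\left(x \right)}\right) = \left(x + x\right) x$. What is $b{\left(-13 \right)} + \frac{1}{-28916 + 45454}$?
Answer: $- \frac{1265155}{33076} \approx -38.25$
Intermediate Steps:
$b{\left(x \right)} = 4 - \frac{x^{2}}{4}$ ($b{\left(x \right)} = 4 - \frac{\left(x + x\right) x}{8} = 4 - \frac{2 x x}{8} = 4 - \frac{2 x^{2}}{8} = 4 - \frac{x^{2}}{4}$)
$b{\left(-13 \right)} + \frac{1}{-28916 + 45454} = \left(4 - \frac{\left(-13\right)^{2}}{4}\right) + \frac{1}{-28916 + 45454} = \left(4 - \frac{169}{4}\right) + \frac{1}{16538} = - \frac{153}{4} + \frac{1}{16538} = - \frac{1265155}{33076}$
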